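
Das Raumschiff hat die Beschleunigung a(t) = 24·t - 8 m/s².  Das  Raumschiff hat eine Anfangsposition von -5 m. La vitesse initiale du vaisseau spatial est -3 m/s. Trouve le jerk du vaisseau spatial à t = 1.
Nous devons dériver notre équation de l'accélération a(t) = 24·t - 8 1 fois. En prenant d/dt de a(t), nous trouvons j(t) = 24. De l'équation du jerk j(t) = 24, nous substituons t = 1 pour obtenir j = 24.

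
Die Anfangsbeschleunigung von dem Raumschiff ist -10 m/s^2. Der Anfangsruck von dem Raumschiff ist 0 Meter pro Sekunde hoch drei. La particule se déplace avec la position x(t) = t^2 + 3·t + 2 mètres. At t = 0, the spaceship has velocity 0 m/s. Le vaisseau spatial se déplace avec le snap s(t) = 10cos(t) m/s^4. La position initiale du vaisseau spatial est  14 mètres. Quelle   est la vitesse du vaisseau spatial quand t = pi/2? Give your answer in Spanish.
Partiendo del snap s(t) = 10·cos(t), tomamos 3 integrales. Tomando ∫s(t)dt y aplicando j(0) = 0, encontramos j(t) = 10·sin(t). Tomando ∫j(t)dt y aplicando a(0) = -10, encontramos a(t) = -10·cos(t). La integral de la aceleración, con v(0) = 0, da la velocidad: v(t) = -10·sin(t). De la ecuación de la velocidad v(t) = -10·sin(t), sustituimos t = pi/2 para obtener v = -10.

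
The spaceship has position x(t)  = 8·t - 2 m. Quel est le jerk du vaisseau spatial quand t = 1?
En partant de la position x(t) = 8·t - 2, nous prenons 3 dérivées. La dérivée de la position donne la vitesse: v(t) = 8. En prenant d/dt de v(t), nous trouvons a(t) = 0. En prenant d/dt de a(t), nous trouvons j(t) = 0. Nous avons le jerk j(t) = 0. En substituant t = 1: j(1) = 0.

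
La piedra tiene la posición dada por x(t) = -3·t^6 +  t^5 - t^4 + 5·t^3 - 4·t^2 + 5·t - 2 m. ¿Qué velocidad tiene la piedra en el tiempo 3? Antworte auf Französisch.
Nous devons dériver notre équation de la position x(t) = -3·t^6 + t^5 - t^4 + 5·t^3 - 4·t^2 + 5·t - 2 1 fois. La dérivée de la position donne la vitesse: v(t) = -18·t^5 + 5·t^4 - 4·t^3 + 15·t^2 - 8·t + 5. En utilisant v(t) = -18·t^5 + 5·t^4 - 4·t^3 + 15·t^2 - 8·t + 5 et en substituant t = 3, nous trouvons v = -3961.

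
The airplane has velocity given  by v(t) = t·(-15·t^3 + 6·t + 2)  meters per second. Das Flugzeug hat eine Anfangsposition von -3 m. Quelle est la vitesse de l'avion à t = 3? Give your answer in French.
En utilisant v(t) = t·(-15·t^3 + 6·t + 2) et en substituant t = 3, nous trouvons v = -1155.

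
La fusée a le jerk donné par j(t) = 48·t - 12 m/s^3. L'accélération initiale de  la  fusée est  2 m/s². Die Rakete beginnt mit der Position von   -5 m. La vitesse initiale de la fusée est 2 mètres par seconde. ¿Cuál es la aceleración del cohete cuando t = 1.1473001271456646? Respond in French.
Nous devons intégrer notre équation du jerk j(t) = 48·t - 12 1 fois. La primitive du jerk, avec a(0) = 2, donne l'accélération: a(t) = 24·t^2 - 12·t + 2. En utilisant a(t) = 24·t^2 - 12·t + 2 et en substituant t = 1.1473001271456646, nous trouvons a = 19.8235404362150.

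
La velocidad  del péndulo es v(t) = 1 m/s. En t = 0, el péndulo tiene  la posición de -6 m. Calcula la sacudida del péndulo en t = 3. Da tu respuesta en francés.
Pour résoudre ceci, nous devons prendre 2 dérivées de notre équation de la vitesse v(t) = 1. En prenant d/dt de v(t), nous trouvons a(t) = 0. En prenant d/dt de a(t), nous trouvons j(t) = 0. En utilisant j(t) = 0 et en substituant t = 3, nous trouvons j = 0.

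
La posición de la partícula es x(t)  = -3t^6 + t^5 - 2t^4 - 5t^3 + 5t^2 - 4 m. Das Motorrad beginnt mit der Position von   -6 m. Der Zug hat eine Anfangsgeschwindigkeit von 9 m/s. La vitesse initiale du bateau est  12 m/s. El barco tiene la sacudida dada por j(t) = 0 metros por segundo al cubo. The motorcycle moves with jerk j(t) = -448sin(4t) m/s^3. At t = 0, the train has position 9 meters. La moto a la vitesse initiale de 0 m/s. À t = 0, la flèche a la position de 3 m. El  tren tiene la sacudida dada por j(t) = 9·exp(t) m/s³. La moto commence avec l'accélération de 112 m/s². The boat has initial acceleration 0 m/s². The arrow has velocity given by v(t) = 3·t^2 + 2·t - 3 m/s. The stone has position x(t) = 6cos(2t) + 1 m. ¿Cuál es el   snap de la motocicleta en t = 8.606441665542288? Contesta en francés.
Pour résoudre ceci, nous devons prendre 1 dérivée de notre équation du jerk j(t) = -448·sin(4·t). La dérivée du jerk donne le snap: s(t) = -1792·cos(4·t). De l'équation du snap s(t) = -1792·cos(4·t), nous substituons t = 8.606441665542288 pour obtenir s = 1776.46906525726.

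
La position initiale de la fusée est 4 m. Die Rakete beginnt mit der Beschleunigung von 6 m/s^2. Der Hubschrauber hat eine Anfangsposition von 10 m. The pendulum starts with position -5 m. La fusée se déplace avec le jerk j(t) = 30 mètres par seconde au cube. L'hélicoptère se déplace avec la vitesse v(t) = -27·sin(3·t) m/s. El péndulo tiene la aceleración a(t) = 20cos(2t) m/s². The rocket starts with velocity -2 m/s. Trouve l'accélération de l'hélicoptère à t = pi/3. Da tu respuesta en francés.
Pour résoudre ceci, nous devons prendre 1 dérivée de notre équation de la vitesse v(t) = -27·sin(3·t). En dérivant la vitesse, nous obtenons l'accélération: a(t) = -81·cos(3·t). De l'équation de l'accélération a(t) = -81·cos(3·t), nous substituons t = pi/3 pour obtenir a = 81.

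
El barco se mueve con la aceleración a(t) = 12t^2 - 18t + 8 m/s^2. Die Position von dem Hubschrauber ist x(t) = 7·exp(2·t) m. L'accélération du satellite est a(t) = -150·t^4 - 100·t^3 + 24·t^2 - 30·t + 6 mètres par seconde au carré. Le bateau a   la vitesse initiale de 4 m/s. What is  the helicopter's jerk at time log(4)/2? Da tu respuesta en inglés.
To solve this, we need to take 3 derivatives of our position equation x(t) = 7·exp(2·t). Differentiating position, we get velocity: v(t) = 14·exp(2·t). Taking d/dt of v(t), we find a(t) = 28·exp(2·t). The derivative of acceleration gives jerk: j(t) = 56·exp(2·t). From the given jerk equation j(t) = 56·exp(2·t), we substitute t = log(4)/2 to get j = 224.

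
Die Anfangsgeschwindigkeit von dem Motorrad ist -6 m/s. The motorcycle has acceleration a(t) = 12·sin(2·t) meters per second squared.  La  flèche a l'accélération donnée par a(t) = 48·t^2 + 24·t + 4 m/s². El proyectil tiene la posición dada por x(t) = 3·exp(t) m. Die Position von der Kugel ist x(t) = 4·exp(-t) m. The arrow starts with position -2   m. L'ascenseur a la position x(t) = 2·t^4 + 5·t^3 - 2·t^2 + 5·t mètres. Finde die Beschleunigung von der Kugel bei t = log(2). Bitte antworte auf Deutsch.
Wir müssen unsere Gleichung für die Position x(t) = 4·exp(-t) 2-mal ableiten. Mit d/dt von x(t) finden wir v(t) = -4·exp(-t). Die Ableitung von der Geschwindigkeit ergibt die Beschleunigung: a(t) = 4·exp(-t). Mit a(t) = 4·exp(-t) und Einsetzen von t = log(2), finden wir a = 2.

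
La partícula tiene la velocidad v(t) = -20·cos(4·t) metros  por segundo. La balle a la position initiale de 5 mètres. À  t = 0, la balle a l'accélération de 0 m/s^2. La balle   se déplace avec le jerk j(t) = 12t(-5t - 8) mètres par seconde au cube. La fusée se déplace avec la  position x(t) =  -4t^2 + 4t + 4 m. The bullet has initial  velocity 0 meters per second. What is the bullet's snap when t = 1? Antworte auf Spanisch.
Debemos derivar nuestra ecuación de la sacudida j(t) = 12·t·(-5·t - 8) 1 vez. Derivando la sacudida, obtenemos el snap: s(t) = -120·t - 96. Usando s(t) = -120·t - 96 y sustituyendo t = 1, encontramos s = -216.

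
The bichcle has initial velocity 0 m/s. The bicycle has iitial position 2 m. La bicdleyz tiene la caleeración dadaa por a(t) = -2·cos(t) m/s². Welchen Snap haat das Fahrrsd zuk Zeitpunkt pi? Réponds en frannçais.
Pour résoudre ceci, nous devons prendre 2 dérivées de notre équation de l'accélération a(t) = -2·cos(t). En prenant d/dt de a(t), nous trouvons j(t) = 2·sin(t). En dérivant le jerk, nous obtenons le snap: s(t) = 2·cos(t). Nous avons le snap s(t) = 2·cos(t). En substituant t = pi: s(pi) = -2.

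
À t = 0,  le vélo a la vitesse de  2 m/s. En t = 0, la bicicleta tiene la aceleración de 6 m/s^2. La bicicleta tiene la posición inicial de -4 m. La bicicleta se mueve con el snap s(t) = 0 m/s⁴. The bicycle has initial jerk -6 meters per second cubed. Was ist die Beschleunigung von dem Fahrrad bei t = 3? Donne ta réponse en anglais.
Starting from snap s(t) = 0, we take 2 integrals. The antiderivative of snap, with j(0) = -6, gives jerk: j(t) = -6. Integrating jerk and using the initial condition a(0) = 6, we get a(t) = 6 - 6·t. Using a(t) = 6 - 6·t and substituting t = 3, we find a = -12.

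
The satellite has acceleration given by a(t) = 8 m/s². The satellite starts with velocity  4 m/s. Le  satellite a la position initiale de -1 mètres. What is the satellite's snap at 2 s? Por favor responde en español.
Para resolver esto, necesitamos tomar 2 derivadas de nuestra ecuación de la aceleración a(t) = 8. Derivando la aceleración, obtenemos la sacudida: j(t) = 0. Tomando d/dt de j(t), encontramos s(t) = 0. Usando s(t) = 0 y sustituyendo t = 2, encontramos s = 0.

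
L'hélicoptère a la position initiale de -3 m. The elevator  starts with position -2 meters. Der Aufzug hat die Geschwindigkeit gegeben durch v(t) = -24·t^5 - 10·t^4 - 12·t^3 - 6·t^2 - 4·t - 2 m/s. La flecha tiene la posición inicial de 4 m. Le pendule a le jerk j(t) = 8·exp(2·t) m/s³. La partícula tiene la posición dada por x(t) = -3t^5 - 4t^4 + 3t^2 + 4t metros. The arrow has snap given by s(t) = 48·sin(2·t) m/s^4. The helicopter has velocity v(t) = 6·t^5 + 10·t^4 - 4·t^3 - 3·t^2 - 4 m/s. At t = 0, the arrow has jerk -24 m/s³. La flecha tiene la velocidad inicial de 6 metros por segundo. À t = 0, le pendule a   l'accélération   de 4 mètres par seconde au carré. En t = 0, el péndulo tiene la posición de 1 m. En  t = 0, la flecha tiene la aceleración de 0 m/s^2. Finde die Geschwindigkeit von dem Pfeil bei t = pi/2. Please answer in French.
En partant du snap s(t) = 48·sin(2·t), nous prenons 3 primitives. En intégrant le snap et en utilisant la condition initiale j(0) = -24, nous obtenons j(t) = -24·cos(2·t). En prenant ∫j(t)dt et en appliquant a(0) = 0, nous trouvons a(t) = -12·sin(2·t). La primitive de l'accélération, avec v(0) = 6, donne la vitesse: v(t) = 6·cos(2·t). Nous avons la vitesse v(t) = 6·cos(2·t). En substituant t = pi/2: v(pi/2) = -6.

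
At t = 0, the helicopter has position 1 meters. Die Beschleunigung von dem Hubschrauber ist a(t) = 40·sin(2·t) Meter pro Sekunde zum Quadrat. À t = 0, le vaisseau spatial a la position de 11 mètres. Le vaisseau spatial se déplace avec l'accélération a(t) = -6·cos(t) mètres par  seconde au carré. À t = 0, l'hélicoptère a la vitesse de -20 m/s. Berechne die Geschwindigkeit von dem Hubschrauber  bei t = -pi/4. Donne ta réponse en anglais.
Starting from acceleration a(t) = 40·sin(2·t), we take 1 antiderivative. Finding the integral of a(t) and using v(0) = -20: v(t) = -20·cos(2·t). Using v(t) = -20·cos(2·t) and substituting t = -pi/4, we find v = 0.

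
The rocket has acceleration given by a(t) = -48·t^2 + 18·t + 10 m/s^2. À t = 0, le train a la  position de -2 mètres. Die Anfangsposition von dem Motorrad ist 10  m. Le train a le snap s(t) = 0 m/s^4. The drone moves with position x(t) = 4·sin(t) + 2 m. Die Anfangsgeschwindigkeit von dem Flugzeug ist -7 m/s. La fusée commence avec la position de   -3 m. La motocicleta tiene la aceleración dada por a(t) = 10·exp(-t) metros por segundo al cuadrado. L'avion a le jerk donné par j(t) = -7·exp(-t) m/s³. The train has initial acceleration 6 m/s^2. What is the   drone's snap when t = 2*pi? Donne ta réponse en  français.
Pour résoudre ceci, nous devons prendre 4 dérivées de notre équation de la position x(t) = 4·sin(t) + 2. En prenant d/dt de x(t), nous trouvons v(t) = 4·cos(t). En prenant d/dt de v(t), nous trouvons a(t) = -4·sin(t). La dérivée de l'accélération donne le jerk: j(t) = -4·cos(t). En prenant d/dt de j(t), nous trouvons s(t) = 4·sin(t). En utilisant s(t) = 4·sin(t) et en substituant t = 2*pi, nous trouvons s = 0.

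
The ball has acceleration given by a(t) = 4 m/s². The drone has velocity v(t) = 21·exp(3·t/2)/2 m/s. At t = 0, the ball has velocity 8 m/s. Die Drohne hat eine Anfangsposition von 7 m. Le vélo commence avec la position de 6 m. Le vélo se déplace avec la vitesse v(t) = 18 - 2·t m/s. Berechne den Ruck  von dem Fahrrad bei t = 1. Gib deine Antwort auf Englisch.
To solve this, we need to take 2 derivatives of our velocity equation v(t) = 18 - 2·t. The derivative of velocity gives acceleration: a(t) = -2. Taking d/dt of a(t), we find j(t) = 0. From the given jerk equation j(t) = 0, we substitute t = 1 to get j = 0.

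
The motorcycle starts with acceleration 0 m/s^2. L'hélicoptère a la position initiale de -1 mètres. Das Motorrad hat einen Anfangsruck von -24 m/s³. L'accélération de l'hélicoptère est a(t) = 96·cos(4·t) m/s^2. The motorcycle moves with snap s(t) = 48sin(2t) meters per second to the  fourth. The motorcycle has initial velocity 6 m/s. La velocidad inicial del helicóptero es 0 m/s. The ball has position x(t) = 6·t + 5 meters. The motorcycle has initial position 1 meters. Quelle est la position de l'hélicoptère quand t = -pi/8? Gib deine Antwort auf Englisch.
To find the answer, we compute 2 integrals of a(t) = 96·cos(4·t). The integral of acceleration is velocity. Using v(0) = 0, we get v(t) = 24·sin(4·t). Integrating velocity and using the initial condition x(0) = -1, we get x(t) = 5 - 6·cos(4·t). Using x(t) = 5 - 6·cos(4·t) and substituting t = -pi/8, we find x = 5.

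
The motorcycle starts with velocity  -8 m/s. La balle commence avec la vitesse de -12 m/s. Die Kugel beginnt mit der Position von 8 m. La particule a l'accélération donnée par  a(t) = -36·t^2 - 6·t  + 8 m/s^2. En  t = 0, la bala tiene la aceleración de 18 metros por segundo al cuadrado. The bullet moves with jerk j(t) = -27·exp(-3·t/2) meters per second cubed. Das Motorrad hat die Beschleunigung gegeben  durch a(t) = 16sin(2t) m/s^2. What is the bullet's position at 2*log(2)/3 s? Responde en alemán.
Um dies zu lösen, müssen wir 3 Integrale unserer Gleichung für den Ruck j(t) = -27·exp(-3·t/2) finden. Mit ∫j(t)dt und Anwendung von a(0) = 18, finden wir a(t) = 18·exp(-3·t/2). Die Stammfunktion von der Beschleunigung ist die Geschwindigkeit. Mit v(0) = -12 erhalten wir v(t) = -12·exp(-3·t/2). Mit ∫v(t)dt und Anwendung von x(0) = 8, finden wir x(t) = 8·exp(-3·t/2). Aus der Gleichung für die Position x(t) = 8·exp(-3·t/2), setzen wir t = 2*log(2)/3 ein und erhalten x = 4.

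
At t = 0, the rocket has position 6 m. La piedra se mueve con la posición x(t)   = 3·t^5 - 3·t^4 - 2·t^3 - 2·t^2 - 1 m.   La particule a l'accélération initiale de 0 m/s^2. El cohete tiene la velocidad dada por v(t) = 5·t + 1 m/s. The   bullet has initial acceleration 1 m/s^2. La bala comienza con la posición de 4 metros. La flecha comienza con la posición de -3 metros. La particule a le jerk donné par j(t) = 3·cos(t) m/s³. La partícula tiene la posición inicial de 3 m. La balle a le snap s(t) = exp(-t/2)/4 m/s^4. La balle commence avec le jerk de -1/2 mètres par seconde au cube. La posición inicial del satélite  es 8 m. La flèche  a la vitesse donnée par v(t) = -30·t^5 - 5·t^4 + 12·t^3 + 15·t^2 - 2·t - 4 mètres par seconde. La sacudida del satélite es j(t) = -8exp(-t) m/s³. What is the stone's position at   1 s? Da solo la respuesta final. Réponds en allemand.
x(1) = -5.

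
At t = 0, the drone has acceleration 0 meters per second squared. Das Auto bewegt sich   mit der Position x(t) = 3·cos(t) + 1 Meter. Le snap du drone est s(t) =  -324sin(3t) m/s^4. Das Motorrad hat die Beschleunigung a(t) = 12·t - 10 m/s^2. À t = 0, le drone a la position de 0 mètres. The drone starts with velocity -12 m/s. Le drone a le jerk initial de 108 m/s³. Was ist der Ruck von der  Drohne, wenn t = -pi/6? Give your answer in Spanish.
Debemos encontrar la antiderivada de nuestra ecuación del snap s(t) = -324·sin(3·t) 1 vez. Integrando el snap y usando la condición inicial j(0) = 108, obtenemos j(t) = 108·cos(3·t). Tenemos la sacudida j(t) = 108·cos(3·t). Sustituyendo t = -pi/6: j(-pi/6) = 0.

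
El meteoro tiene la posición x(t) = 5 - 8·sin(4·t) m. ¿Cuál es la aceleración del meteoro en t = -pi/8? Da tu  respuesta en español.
Para resolver esto, necesitamos tomar 2 derivadas de nuestra ecuación de la posición x(t) = 5 - 8·sin(4·t). Tomando d/dt de x(t), encontramos v(t) = -32·cos(4·t). La derivada de la velocidad da la aceleración: a(t) = 128·sin(4·t). Usando a(t) = 128·sin(4·t) y sustituyendo t = -pi/8, encontramos a = -128.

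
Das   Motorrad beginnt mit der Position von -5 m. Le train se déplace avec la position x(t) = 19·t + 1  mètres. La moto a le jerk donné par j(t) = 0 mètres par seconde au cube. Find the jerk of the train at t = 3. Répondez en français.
En partant de la position x(t) = 19·t + 1, nous prenons 3 dérivées. En dérivant la position, nous obtenons la vitesse: v(t) = 19. En dérivant la vitesse, nous obtenons l'accélération: a(t) = 0. En dérivant l'accélération, nous obtenons le jerk: j(t) = 0. En utilisant j(t) = 0 et en substituant t = 3, nous trouvons j = 0.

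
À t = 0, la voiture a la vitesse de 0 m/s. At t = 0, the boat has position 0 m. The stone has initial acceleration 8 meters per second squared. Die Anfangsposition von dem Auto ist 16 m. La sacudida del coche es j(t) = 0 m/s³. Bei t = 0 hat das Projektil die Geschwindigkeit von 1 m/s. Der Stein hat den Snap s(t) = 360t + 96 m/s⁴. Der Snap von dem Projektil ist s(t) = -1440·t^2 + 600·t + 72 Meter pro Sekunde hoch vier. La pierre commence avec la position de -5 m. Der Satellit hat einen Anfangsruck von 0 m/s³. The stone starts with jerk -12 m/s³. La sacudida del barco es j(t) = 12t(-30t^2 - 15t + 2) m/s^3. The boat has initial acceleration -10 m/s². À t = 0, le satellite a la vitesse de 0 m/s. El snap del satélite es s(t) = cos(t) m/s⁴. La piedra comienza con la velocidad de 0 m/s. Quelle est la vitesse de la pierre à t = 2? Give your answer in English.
Starting from snap s(t) = 360·t + 96, we take 3 antiderivatives. Integrating snap and using the initial condition j(0) = -12, we get j(t) = 180·t^2 + 96·t - 12. Taking ∫j(t)dt and applying a(0) = 8, we find a(t) = 60·t^3 + 48·t^2 - 12·t + 8. Taking ∫a(t)dt and applying v(0) = 0, we find v(t) = t·(15·t^3 + 16·t^2 - 6·t + 8). From the given velocity equation v(t) = t·(15·t^3 + 16·t^2 - 6·t + 8), we substitute t = 2 to get v = 360.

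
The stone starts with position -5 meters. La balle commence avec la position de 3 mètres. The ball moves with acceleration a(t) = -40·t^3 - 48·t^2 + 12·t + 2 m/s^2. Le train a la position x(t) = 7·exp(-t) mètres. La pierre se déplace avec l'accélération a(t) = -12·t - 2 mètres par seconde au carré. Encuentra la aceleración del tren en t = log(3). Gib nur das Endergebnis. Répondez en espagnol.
La respuesta es 7/3.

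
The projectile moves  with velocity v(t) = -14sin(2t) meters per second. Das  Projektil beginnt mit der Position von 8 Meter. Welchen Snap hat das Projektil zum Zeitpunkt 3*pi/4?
Um dies zu lösen, müssen wir 3 Ableitungen unserer Gleichung für die Geschwindigkeit v(t) = -14·sin(2·t) nehmen. Die Ableitung von der Geschwindigkeit ergibt die Beschleunigung: a(t) = -28·cos(2·t). Die Ableitung von der Beschleunigung ergibt den Ruck: j(t) = 56·sin(2·t). Durch Ableiten von dem Ruck erhalten wir den Snap: s(t) = 112·cos(2·t). Aus der Gleichung für den Snap s(t) = 112·cos(2·t), setzen wir t = 3*pi/4 ein und erhalten s = 0.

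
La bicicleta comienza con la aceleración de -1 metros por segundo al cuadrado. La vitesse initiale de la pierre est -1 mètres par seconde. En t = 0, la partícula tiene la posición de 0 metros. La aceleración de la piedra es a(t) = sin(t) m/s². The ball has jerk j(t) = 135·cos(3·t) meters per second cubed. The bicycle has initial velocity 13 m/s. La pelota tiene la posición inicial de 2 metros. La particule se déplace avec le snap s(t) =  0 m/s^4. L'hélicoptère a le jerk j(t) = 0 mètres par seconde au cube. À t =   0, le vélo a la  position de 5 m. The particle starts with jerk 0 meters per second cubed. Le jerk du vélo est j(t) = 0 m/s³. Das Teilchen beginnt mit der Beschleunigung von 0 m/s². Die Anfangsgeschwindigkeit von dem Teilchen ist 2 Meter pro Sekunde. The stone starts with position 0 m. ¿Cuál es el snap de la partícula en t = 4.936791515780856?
Tenemos el snap s(t) = 0. Sustituyendo t = 4.936791515780856: s(4.936791515780856) = 0.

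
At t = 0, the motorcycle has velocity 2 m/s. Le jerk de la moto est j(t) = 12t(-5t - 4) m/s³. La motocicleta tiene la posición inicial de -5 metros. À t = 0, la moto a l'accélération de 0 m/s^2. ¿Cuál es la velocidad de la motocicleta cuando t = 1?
Partiendo de la sacudida j(t) = 12·t·(-5·t - 4), tomamos 2 integrales. Tomando ∫j(t)dt y aplicando a(0) = 0, encontramos a(t) = t^2·(-20·t - 24). La antiderivada de la aceleración, con v(0) = 2, da la velocidad: v(t) = -5·t^4 - 8·t^3 + 2. Usando v(t) = -5·t^4 - 8·t^3 + 2 y sustituyendo t = 1, encontramos v = -11.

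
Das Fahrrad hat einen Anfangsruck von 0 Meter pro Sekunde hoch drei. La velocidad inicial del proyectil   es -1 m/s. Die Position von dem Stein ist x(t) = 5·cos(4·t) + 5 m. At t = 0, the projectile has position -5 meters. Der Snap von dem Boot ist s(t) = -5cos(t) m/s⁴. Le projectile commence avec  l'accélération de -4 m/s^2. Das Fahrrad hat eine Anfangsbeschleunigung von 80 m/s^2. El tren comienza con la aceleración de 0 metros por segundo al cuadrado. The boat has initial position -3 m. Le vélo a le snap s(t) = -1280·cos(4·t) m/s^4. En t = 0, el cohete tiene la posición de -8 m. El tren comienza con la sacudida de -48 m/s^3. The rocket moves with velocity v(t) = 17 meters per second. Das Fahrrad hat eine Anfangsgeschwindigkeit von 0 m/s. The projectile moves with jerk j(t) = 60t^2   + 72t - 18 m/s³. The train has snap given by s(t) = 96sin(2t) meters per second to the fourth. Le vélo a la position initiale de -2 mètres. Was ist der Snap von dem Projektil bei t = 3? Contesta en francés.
En partant du jerk j(t) = 60·t^2 + 72·t - 18, nous prenons 1 dérivée. En prenant d/dt de j(t), nous trouvons s(t) = 120·t + 72. De l'équation du snap s(t) = 120·t + 72, nous substituons t = 3 pour obtenir s = 432.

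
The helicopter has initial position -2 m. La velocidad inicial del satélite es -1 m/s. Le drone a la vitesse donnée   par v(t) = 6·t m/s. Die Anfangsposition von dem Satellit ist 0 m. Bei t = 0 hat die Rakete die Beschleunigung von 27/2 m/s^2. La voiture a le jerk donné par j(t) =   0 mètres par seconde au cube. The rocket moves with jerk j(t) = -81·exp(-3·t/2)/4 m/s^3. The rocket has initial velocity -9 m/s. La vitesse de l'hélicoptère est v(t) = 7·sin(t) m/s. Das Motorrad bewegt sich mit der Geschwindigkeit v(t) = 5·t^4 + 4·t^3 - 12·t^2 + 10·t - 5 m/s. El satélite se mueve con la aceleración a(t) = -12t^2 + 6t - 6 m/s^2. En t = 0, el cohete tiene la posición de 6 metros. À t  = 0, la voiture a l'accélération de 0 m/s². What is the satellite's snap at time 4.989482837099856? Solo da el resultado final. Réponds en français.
Le snap à t = 4.989482837099856 est s = -24.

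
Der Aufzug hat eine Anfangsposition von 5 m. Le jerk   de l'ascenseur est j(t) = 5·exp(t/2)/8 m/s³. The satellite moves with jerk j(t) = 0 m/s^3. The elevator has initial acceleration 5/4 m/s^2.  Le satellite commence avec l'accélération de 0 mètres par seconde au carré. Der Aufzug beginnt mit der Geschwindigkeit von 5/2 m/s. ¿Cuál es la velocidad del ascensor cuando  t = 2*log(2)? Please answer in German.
Um dies zu lösen, müssen wir 2 Integrale unserer Gleichung für den Ruck j(t) = 5·exp(t/2)/8 finden. Das Integral von dem Ruck ist die Beschleunigung. Mit a(0) = 5/4 erhalten wir a(t) = 5·exp(t/2)/4. Mit ∫a(t)dt und Anwendung von v(0) = 5/2, finden wir v(t) = 5·exp(t/2)/2. Mit v(t) = 5·exp(t/2)/2 und Einsetzen von t = 2*log(2), finden wir v = 5.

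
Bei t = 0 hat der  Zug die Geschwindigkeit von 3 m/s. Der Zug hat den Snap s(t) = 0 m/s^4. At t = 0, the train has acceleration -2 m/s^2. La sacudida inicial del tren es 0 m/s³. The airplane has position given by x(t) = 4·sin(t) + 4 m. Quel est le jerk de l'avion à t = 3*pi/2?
Pour résoudre ceci, nous devons prendre 3 dérivées de notre équation de la position x(t) = 4·sin(t) + 4. En dérivant la position, nous obtenons la vitesse: v(t) = 4·cos(t). La dérivée de la vitesse donne l'accélération: a(t) = -4·sin(t). En prenant d/dt de a(t), nous trouvons j(t) = -4·cos(t). De l'équation du jerk j(t) = -4·cos(t), nous substituons t = 3*pi/2 pour obtenir j = 0.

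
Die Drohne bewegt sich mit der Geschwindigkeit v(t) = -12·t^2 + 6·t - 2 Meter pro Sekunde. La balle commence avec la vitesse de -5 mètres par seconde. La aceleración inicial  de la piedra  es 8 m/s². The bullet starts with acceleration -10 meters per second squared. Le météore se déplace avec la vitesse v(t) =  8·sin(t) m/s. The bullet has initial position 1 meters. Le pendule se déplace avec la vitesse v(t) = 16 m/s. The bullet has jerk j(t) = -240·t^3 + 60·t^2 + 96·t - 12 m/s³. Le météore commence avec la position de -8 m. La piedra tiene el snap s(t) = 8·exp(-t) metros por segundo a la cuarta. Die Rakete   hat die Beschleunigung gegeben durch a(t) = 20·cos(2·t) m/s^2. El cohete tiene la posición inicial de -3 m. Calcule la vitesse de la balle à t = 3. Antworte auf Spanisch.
Debemos encontrar la integral de nuestra ecuación de la sacudida j(t) = -240·t^3 + 60·t^2 + 96·t - 12 2 veces. La antiderivada de la sacudida es la aceleración. Usando a(0) = -10, obtenemos a(t) = -60·t^4 + 20·t^3 + 48·t^2 - 12·t - 10. La integral de la aceleración es la velocidad. Usando v(0) = -5, obtenemos v(t) = -12·t^5 + 5·t^4 + 16·t^3 - 6·t^2 - 10·t - 5. Usando v(t) = -12·t^5 + 5·t^4 + 16·t^3 - 6·t^2 - 10·t - 5 y sustituyendo t = 3, encontramos v = -2168.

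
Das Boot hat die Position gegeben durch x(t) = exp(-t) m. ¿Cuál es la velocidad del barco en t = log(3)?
Debemos derivar nuestra ecuación de la posición x(t) = exp(-t) 1 vez. Tomando d/dt de x(t), encontramos v(t) = -exp(-t). Tenemos la velocidad v(t) = -exp(-t). Sustituyendo t = log(3): v(log(3)) = -1/3.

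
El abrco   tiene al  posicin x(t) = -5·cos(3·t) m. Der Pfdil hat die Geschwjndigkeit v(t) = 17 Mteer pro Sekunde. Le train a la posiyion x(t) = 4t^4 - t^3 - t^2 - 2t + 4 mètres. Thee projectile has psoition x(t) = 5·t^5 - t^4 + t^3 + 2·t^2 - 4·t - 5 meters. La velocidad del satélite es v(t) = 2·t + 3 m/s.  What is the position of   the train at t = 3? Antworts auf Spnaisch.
Tenemos la posición x(t) = 4·t^4 - t^3 - t^2 - 2·t + 4. Sustituyendo t = 3: x(3) = 286.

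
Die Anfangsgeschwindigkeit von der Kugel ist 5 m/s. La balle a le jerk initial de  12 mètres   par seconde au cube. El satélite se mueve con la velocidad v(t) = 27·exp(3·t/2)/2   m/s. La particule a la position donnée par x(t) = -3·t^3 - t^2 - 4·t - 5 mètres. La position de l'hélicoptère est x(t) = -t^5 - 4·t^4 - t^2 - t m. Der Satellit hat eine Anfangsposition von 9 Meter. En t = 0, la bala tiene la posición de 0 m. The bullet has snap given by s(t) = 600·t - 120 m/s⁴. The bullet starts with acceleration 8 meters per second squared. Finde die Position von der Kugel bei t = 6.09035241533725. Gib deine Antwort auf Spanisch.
Necesitamos integrar nuestra ecuación del snap s(t) = 600·t - 120 4 veces. Tomando ∫s(t)dt y aplicando j(0) = 12, encontramos j(t) = 300·t^2 - 120·t + 12. La integral de la sacudida, con a(0) = 8, da la aceleración: a(t) = 100·t^3 - 60·t^2 + 12·t + 8. Integrando la aceleración y usando la condición inicial v(0) = 5, obtenemos v(t) = 25·t^4 - 20·t^3 + 6·t^2 + 8·t + 5. Integrando la velocidad y usando la condición inicial x(0) = 0, obtenemos x(t) = 5·t^5 - 5·t^4 + 2·t^3 + 4·t^2 + 5·t. Usando x(t) = 5·t^5 - 5·t^4 + 2·t^3 + 4·t^2 + 5·t y sustituyendo t = 6.09035241533725, encontramos x = 35648.3272898689.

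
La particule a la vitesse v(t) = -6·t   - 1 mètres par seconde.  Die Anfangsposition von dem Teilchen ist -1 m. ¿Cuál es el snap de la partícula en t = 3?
Partiendo de la velocidad v(t) = -6·t - 1, tomamos 3 derivadas. La derivada de la velocidad da la aceleración: a(t) = -6. Tomando d/dt de a(t), encontramos j(t) = 0. Derivando la sacudida, obtenemos el snap: s(t) = 0. De la ecuación del snap s(t) = 0, sustituimos t = 3 para obtener s = 0.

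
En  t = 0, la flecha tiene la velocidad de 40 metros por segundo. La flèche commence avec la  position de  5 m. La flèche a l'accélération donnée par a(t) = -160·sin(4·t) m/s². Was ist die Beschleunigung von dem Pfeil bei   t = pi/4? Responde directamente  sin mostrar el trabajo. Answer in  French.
L'accélération à t = pi/4 est a = 0.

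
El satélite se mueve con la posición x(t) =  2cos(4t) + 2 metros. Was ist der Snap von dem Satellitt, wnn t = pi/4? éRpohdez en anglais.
We must differentiate our position equation x(t) = 2·cos(4·t) + 2 4 times. Differentiating position, we get velocity: v(t) = -8·sin(4·t). The derivative of velocity gives acceleration: a(t) = -32·cos(4·t). The derivative of acceleration gives jerk: j(t) = 128·sin(4·t). The derivative of jerk gives snap: s(t) = 512·cos(4·t). Using s(t) = 512·cos(4·t) and substituting t = pi/4, we find s = -512.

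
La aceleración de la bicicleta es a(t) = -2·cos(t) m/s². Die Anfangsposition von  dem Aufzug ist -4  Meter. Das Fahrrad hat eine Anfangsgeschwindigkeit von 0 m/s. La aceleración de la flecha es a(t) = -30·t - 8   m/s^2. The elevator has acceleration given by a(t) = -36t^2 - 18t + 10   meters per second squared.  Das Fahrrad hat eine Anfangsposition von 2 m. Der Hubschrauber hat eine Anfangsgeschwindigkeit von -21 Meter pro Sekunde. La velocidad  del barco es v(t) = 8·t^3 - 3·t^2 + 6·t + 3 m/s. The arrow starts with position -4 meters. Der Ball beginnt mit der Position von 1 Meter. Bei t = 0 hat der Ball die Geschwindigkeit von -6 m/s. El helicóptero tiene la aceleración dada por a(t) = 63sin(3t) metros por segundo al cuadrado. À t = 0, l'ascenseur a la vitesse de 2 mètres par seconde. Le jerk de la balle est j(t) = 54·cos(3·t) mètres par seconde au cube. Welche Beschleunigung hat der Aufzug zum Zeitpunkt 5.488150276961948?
Aus der Gleichung für die Beschleunigung a(t) = -36·t^2 - 18·t + 10, setzen wir t = 5.488150276961948 ein und erhalten a = -1173.09926963595.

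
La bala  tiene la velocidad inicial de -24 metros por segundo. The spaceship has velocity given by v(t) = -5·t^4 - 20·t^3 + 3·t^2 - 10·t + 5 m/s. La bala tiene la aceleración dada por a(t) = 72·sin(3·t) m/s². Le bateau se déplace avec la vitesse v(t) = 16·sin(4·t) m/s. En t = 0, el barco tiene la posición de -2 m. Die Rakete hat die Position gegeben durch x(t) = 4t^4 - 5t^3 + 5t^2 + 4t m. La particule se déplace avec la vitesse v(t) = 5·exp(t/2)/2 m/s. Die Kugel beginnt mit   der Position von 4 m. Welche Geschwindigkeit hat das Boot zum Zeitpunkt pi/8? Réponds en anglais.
Using v(t) = 16·sin(4·t) and substituting t = pi/8, we find v = 16.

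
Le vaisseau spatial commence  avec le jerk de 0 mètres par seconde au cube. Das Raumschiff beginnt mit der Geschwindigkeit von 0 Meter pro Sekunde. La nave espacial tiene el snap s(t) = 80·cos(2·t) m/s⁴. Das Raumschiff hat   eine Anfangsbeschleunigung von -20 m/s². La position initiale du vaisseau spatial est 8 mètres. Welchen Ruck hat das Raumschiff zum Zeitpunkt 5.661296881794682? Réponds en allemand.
Wir müssen das Integral unserer Gleichung für den Snap s(t) = 80·cos(2·t) 1-mal finden. Mit ∫s(t)dt und Anwendung von j(0) = 0, finden wir j(t) = 40·sin(2·t). Wir haben den Ruck j(t) = 40·sin(2·t). Durch Einsetzen von t = 5.661296881794682: j(5.661296881794682) = -37.8801583208807.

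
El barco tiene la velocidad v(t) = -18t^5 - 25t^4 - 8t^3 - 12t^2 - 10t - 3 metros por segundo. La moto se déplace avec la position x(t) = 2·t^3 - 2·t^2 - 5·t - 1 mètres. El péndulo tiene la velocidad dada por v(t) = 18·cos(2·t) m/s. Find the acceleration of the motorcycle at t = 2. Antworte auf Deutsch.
Ausgehend von der Position x(t) = 2·t^3 - 2·t^2 - 5·t - 1, nehmen wir 2 Ableitungen. Die Ableitung von der Position ergibt die Geschwindigkeit: v(t) = 6·t^2 - 4·t - 5. Durch Ableiten von der Geschwindigkeit erhalten wir die Beschleunigung: a(t) = 12·t - 4. Aus der Gleichung für die Beschleunigung a(t) = 12·t - 4, setzen wir t = 2 ein und erhalten a = 20.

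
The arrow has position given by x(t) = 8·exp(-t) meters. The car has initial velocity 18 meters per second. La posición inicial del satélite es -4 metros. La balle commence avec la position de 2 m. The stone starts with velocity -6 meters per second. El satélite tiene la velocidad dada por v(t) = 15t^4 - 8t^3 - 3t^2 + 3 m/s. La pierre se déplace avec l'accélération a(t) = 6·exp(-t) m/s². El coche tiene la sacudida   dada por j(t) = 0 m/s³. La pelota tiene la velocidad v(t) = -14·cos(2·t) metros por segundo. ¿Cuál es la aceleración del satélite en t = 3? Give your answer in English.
We must differentiate our velocity equation v(t) = 15·t^4 - 8·t^3 - 3·t^2 + 3 1 time. The derivative of velocity gives acceleration: a(t) = 60·t^3 - 24·t^2 - 6·t. Using a(t) = 60·t^3 - 24·t^2 - 6·t and substituting t = 3, we find a = 1386.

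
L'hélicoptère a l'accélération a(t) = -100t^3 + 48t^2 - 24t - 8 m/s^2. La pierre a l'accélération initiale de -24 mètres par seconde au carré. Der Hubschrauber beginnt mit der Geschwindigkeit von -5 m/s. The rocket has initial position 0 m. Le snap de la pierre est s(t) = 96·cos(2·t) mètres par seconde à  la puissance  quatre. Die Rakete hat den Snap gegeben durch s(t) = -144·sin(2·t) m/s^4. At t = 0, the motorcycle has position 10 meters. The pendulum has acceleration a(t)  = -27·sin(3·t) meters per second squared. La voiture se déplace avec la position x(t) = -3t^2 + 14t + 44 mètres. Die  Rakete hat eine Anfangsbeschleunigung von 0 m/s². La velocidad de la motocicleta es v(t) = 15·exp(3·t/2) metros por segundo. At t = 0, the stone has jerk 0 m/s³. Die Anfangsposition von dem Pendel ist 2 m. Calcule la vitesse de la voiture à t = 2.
Pour résoudre ceci, nous devons prendre 1 dérivée de notre équation de la position x(t) = -3·t^2 + 14·t + 44. En prenant d/dt de x(t), nous trouvons v(t) = 14 - 6·t. Nous avons la vitesse v(t) = 14 - 6·t. En substituant t = 2: v(2) = 2.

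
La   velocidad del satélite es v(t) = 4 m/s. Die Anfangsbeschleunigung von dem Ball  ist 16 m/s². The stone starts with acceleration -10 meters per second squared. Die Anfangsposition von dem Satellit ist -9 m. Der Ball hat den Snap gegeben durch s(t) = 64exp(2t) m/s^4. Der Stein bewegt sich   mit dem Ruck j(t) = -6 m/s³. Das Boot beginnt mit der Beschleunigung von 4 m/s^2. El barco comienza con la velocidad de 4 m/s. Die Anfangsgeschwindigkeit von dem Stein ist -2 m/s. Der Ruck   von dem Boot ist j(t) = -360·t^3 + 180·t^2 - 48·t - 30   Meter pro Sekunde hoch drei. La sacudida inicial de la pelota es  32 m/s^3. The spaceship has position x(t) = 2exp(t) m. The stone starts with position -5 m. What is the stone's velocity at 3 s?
To solve this, we need to take 2 integrals of our jerk equation j(t) = -6. The integral of jerk, with a(0) = -10, gives acceleration: a(t) = -6·t - 10. Finding the antiderivative of a(t) and using v(0) = -2: v(t) = -3·t^2 - 10·t - 2. We have velocity v(t) = -3·t^2 - 10·t - 2. Substituting t = 3: v(3) = -59.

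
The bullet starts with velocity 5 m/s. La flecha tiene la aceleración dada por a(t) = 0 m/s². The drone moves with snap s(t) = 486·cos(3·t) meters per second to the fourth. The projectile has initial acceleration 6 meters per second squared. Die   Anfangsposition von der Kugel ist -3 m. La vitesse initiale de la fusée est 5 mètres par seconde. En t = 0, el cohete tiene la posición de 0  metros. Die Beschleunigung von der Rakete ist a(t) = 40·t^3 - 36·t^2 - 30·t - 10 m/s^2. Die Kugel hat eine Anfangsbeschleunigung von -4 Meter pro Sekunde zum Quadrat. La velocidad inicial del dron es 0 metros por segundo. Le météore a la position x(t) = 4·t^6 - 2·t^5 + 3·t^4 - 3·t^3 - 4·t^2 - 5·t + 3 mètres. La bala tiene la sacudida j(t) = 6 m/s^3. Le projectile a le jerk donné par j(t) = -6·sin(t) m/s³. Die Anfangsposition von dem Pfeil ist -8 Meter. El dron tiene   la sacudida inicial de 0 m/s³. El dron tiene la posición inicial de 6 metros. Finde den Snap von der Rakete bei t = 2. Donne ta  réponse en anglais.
Starting from acceleration a(t) = 40·t^3 - 36·t^2 - 30·t - 10, we take 2 derivatives. The derivative of acceleration gives jerk: j(t) = 120·t^2 - 72·t - 30. Taking d/dt of j(t), we find s(t) = 240·t - 72. Using s(t) = 240·t - 72 and substituting t = 2, we find s = 408.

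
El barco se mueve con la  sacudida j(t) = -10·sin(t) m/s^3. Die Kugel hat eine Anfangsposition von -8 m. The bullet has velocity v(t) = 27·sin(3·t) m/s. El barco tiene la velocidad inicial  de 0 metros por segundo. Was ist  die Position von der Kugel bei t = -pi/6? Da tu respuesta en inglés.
We must find the integral of our velocity equation v(t) = 27·sin(3·t) 1 time. Integrating velocity and using the initial condition x(0) = -8, we get x(t) = 1 - 9·cos(3·t). We have position x(t) = 1 - 9·cos(3·t). Substituting t = -pi/6: x(-pi/6) = 1.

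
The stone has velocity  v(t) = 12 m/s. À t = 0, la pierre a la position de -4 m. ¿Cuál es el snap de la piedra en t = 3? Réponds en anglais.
Starting from velocity v(t) = 12, we take 3 derivatives. Taking d/dt of v(t), we find a(t) = 0. Differentiating acceleration, we get jerk: j(t) = 0. Taking d/dt of j(t), we find s(t) = 0. Using s(t) = 0 and substituting t = 3, we find s = 0.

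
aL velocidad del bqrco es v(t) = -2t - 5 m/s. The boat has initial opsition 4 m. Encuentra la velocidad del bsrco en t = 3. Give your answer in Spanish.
Tenemos la velocidad v(t) = -2·t - 5. Sustituyendo t = 3: v(3) = -11.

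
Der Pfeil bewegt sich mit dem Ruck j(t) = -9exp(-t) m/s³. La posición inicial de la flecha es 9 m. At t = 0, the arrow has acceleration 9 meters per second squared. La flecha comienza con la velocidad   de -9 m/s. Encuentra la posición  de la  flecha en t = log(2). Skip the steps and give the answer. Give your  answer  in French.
La position à t = log(2) est x = 9/2.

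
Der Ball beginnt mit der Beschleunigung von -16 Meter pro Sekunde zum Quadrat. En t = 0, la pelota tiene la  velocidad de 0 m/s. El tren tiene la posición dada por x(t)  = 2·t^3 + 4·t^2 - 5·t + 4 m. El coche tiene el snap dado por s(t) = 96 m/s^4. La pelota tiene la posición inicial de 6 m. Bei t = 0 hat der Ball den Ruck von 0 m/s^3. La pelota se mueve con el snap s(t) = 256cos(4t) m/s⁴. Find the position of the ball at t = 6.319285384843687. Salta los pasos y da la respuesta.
x(6.319285384843687) = 5.98959237851086.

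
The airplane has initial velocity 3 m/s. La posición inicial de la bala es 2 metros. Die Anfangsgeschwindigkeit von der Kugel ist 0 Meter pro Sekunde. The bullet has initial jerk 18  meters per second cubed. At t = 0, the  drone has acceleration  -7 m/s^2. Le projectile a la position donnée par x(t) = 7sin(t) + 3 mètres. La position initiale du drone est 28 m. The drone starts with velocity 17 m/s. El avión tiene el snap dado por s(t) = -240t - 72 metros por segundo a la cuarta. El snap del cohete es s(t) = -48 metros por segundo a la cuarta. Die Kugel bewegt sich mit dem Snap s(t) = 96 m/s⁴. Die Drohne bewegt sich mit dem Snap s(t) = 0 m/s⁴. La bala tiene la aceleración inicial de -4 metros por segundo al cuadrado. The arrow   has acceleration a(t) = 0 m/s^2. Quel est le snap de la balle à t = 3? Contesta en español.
Usando s(t) = 96 y sustituyendo t = 3, encontramos s = 96.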